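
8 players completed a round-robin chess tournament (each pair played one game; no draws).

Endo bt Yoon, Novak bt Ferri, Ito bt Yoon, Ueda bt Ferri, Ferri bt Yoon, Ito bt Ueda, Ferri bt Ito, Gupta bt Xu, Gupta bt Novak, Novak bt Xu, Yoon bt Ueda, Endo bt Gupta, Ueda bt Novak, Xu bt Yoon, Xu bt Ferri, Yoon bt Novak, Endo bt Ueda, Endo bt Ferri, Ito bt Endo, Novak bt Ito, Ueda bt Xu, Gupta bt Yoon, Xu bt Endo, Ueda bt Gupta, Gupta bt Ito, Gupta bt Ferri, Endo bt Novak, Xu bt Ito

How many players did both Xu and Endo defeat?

Xu beat: Ito, Ferri, Endo, Yoon.
Endo beat: Novak, Ferri, Gupta, Ueda, Yoon.
Both beat: Ferri, Yoon — 2.

2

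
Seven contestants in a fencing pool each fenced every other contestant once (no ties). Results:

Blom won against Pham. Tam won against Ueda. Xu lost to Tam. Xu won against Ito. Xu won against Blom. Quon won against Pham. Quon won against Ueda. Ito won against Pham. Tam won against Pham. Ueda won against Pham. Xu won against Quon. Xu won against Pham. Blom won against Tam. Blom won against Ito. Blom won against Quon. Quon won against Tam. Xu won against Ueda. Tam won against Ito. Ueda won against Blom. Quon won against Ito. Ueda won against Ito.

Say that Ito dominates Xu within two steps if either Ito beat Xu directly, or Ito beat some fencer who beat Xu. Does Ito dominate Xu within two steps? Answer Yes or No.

Ito did not beat Xu directly.
Ito beat Pham, but each of them lost to Xu. No two-step path.

No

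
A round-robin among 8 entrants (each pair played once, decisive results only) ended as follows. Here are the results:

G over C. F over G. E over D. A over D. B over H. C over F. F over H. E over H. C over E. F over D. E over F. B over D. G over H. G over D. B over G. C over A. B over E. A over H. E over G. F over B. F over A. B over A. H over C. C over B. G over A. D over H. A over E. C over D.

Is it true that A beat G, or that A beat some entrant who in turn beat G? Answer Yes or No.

A did not beat G directly.
A beat D, E, H. Of those, E beat G.

Yes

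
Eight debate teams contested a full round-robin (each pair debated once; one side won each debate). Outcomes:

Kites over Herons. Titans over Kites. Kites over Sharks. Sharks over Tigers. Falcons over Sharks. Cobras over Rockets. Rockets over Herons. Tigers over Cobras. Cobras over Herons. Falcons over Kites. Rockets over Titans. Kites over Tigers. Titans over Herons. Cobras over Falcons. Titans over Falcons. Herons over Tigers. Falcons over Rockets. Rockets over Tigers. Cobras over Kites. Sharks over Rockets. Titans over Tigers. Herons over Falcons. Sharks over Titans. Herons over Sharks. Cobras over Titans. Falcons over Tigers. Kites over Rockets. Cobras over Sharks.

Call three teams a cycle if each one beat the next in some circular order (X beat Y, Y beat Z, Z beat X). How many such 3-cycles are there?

Win totals: Cobras 6, Tigers 1, Herons 3, Titans 4, Rockets 3, Falcons 4, Kites 4, Sharks 3.
A team with w wins dominates both others in C(w,2) triples; summing gives 15 + 0 + 3 + 6 + 3 + 6 + 6 + 3 = 42 transitive triples.
Total triples C(8,3) = 56, so cyclic triples = 56 − 42 = 14.

14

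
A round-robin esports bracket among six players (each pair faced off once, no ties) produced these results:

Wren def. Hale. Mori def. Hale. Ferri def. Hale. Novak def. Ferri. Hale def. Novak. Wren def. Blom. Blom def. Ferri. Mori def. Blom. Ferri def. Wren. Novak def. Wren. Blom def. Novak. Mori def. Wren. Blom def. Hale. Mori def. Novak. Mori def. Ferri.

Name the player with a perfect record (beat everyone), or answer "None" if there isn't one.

Mori has 5 wins out of 5 opponents — a perfect record.

Mori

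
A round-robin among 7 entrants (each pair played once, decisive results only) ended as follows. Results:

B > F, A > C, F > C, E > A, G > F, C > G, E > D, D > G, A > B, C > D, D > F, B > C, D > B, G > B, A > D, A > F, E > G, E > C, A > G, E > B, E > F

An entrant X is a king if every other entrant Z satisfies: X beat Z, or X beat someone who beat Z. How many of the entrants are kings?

1

A cannot reach E in two steps.
B cannot reach A, E in two steps.
C cannot reach A, E in two steps.
D cannot reach A, E in two steps.
E reaches everyone (king).
F cannot reach A, B, E in two steps.
G cannot reach A, D, E in two steps.
Kings: E — 1.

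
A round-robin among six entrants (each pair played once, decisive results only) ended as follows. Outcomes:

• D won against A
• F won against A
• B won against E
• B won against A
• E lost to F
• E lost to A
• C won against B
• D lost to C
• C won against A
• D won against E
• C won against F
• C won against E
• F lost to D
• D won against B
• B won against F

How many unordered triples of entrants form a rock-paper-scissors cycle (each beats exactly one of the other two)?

Win totals: A 1, B 3, C 5, D 4, E 0, F 2.
An entrant with w wins dominates both others in C(w,2) triples; summing gives 0 + 3 + 10 + 6 + 0 + 1 = 20 transitive triples.
Total triples C(6,3) = 20, so cyclic triples = 20 − 20 = 0.

0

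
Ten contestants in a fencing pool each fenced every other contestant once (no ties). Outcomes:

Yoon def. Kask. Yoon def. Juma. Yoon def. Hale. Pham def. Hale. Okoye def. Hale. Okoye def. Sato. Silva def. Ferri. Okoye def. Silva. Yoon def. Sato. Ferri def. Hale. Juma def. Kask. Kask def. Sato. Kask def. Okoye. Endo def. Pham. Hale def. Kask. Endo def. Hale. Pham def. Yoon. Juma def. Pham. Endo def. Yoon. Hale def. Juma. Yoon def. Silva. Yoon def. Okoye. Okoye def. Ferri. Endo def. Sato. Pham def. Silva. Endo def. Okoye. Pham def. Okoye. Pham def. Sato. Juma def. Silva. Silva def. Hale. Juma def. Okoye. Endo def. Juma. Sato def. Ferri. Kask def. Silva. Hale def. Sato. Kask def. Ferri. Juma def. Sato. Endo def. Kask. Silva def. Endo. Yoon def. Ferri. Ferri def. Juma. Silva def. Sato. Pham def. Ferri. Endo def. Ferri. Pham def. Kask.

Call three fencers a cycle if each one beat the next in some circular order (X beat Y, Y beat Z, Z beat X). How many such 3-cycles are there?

Win totals: Sato 1, Ferri 2, Endo 8, Silva 4, Pham 7, Okoye 4, Kask 4, Yoon 7, Juma 5, Hale 3.
A fencer with w wins dominates both others in C(w,2) triples; summing gives 0 + 1 + 28 + 6 + 21 + 6 + 6 + 21 + 10 + 3 = 102 transitive triples.
Total triples C(10,3) = 120, so cyclic triples = 120 − 102 = 18.

18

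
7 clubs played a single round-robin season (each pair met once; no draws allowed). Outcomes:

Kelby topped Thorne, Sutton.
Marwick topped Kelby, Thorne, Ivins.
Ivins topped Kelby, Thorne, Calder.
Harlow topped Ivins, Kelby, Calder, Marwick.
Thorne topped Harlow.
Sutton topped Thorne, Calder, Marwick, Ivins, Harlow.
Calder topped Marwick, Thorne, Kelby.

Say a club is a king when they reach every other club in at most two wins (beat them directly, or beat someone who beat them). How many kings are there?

6

Ivins reaches everyone (king).
Sutton reaches everyone (king).
Harlow reaches everyone (king).
Marwick reaches everyone (king).
Thorne cannot reach Sutton in two steps.
Kelby reaches everyone (king).
Calder reaches everyone (king).
Kings: Ivins, Sutton, Harlow, Marwick, Kelby, Calder — 6.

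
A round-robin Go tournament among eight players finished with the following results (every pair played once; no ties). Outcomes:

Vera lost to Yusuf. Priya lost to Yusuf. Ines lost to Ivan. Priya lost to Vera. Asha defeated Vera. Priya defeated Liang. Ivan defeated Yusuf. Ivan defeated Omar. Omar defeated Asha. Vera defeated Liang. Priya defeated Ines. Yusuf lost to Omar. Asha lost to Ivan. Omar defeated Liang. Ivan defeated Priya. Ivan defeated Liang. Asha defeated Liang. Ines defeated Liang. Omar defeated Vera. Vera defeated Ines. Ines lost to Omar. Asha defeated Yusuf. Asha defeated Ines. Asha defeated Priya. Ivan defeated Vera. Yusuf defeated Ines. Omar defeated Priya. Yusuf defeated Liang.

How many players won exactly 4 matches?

1

Win totals: Vera 3, Ivan 7, Ines 1, Omar 6, Asha 5, Liang 0, Yusuf 4, Priya 2.
Exactly 4: Yusuf — 1 player.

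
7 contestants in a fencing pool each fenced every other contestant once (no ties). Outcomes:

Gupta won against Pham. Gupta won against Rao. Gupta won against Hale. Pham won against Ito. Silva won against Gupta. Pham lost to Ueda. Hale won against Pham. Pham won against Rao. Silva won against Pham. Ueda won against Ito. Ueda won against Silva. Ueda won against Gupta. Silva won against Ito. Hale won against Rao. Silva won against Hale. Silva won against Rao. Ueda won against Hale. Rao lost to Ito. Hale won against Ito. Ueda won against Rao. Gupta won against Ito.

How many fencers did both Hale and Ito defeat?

Hale beat: Pham, Ito, Rao.
Ito beat: Rao.
Both beat: Rao — 1.

1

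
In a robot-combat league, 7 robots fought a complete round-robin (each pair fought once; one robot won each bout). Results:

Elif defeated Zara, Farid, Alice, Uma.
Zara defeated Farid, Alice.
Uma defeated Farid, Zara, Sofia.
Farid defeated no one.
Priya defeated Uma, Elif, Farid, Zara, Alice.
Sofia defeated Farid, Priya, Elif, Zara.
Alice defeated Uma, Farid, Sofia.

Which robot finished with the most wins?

Win totals: Alice 3, Uma 3, Sofia 4, Zara 2, Elif 4, Priya 5, Farid 0.
Priya leads with 5 wins (next highest: 4).

Priya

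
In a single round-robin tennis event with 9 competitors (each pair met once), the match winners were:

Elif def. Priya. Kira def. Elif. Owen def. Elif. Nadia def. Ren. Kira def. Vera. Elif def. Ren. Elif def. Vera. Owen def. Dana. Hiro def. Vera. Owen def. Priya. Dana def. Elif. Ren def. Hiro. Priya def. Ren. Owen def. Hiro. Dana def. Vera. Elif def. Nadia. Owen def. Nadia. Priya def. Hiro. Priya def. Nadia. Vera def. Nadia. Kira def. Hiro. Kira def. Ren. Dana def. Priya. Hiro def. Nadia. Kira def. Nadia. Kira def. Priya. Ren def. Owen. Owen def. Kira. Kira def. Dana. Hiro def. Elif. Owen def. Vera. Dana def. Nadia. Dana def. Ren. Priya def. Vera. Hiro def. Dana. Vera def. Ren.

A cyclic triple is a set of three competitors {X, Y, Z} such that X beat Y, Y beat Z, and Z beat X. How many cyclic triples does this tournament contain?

12

Win totals: Priya 4, Dana 5, Nadia 1, Ren 2, Owen 7, Hiro 4, Elif 4, Vera 2, Kira 7.
A competitor with w wins dominates both others in C(w,2) triples; summing gives 6 + 10 + 0 + 1 + 21 + 6 + 6 + 1 + 21 = 72 transitive triples.
Total triples C(9,3) = 84, so cyclic triples = 84 − 72 = 12.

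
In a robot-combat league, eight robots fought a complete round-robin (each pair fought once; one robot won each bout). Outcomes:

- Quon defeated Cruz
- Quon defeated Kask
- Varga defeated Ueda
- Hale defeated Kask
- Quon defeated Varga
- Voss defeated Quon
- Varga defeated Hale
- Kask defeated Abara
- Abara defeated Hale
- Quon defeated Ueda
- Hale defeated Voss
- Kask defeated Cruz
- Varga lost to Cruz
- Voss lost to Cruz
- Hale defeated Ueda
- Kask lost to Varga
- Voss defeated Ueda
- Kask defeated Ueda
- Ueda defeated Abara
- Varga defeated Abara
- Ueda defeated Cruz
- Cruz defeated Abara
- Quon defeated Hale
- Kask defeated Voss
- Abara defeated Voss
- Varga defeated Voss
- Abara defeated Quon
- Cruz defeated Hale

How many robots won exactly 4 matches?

Win totals: Cruz 4, Voss 2, Hale 3, Varga 5, Quon 5, Ueda 2, Kask 4, Abara 3.
Exactly 4: Cruz, Kask — 2 robots.

2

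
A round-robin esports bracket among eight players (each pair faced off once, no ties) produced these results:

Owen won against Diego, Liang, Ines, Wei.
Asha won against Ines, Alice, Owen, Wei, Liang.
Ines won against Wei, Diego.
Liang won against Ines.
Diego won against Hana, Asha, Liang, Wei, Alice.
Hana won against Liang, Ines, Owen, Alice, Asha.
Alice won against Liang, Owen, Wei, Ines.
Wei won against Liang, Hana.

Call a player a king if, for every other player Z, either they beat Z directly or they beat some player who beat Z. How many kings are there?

4

Liang cannot reach Owen, Hana, Asha, Alice in two steps.
Diego reaches everyone (king).
Owen reaches everyone (king).
Hana reaches everyone (king).
Wei cannot reach Diego in two steps.
Asha reaches everyone (king).
Ines cannot reach Owen in two steps.
Alice cannot reach Asha in two steps.
Kings: Diego, Owen, Hana, Asha — 4.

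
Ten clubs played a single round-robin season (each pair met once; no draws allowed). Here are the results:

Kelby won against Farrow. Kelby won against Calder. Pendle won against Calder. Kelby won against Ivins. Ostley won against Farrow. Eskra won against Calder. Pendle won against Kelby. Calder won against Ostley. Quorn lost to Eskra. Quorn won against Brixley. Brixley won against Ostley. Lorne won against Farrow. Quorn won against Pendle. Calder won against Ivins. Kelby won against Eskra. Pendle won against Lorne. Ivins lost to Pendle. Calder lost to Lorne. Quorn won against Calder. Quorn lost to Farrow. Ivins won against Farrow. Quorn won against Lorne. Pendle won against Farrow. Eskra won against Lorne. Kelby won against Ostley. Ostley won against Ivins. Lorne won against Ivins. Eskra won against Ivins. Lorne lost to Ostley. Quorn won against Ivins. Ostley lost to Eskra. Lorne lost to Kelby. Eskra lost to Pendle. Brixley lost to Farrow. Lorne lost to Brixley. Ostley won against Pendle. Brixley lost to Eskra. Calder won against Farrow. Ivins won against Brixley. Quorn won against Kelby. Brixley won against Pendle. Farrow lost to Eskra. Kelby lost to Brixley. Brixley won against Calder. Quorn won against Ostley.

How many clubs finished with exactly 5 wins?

1

Win totals: Lorne 3, Ostley 4, Brixley 5, Ivins 2, Quorn 7, Kelby 6, Eskra 7, Farrow 2, Pendle 6, Calder 3.
Exactly 5: Brixley — 1 club.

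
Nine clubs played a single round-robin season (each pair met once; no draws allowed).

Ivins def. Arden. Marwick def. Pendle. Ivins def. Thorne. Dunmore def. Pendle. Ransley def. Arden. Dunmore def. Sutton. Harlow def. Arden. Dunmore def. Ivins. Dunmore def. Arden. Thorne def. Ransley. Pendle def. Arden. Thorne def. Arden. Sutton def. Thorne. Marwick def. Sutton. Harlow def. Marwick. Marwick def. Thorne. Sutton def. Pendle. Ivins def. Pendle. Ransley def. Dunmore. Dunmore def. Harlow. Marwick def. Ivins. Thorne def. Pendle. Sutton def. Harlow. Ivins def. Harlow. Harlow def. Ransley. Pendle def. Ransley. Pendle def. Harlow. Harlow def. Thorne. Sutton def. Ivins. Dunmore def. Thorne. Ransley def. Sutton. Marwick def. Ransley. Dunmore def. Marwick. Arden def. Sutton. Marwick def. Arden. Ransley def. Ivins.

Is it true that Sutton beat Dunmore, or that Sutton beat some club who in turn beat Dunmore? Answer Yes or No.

Sutton did not beat Dunmore directly.
Sutton beat Harlow, Ivins, Thorne, Pendle, but each of them lost to Dunmore. No two-step path.

No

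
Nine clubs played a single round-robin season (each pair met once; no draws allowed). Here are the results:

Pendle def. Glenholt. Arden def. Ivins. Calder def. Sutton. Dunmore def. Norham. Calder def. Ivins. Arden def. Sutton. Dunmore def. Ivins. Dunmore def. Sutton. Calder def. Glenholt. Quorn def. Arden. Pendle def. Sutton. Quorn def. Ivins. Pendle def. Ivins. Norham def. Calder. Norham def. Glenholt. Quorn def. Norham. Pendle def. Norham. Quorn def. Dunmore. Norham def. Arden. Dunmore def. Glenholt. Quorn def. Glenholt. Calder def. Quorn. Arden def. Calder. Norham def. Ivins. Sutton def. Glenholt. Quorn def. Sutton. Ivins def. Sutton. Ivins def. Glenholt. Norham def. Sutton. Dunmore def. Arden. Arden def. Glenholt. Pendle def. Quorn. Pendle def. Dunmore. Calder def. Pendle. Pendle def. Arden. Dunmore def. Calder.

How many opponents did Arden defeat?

Arden's results: beat Glenholt, Sutton, Ivins, Calder; lost to Dunmore, Norham, Quorn, Pendle.
That is 4 wins.

4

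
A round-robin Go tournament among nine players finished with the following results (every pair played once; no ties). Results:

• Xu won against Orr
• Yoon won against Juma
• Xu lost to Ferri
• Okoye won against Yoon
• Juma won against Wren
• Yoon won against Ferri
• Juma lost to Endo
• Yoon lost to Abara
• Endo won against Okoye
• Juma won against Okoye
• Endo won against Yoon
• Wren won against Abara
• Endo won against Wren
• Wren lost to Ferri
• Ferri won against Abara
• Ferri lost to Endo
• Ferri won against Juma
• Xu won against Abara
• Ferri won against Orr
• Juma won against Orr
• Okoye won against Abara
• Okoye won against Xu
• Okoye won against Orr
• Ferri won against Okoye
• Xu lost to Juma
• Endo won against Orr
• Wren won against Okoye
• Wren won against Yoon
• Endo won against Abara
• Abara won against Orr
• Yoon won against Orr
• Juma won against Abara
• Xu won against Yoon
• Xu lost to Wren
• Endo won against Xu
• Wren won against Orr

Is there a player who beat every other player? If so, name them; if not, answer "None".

Endo has 8 wins out of 8 opponents — a perfect record.

Endo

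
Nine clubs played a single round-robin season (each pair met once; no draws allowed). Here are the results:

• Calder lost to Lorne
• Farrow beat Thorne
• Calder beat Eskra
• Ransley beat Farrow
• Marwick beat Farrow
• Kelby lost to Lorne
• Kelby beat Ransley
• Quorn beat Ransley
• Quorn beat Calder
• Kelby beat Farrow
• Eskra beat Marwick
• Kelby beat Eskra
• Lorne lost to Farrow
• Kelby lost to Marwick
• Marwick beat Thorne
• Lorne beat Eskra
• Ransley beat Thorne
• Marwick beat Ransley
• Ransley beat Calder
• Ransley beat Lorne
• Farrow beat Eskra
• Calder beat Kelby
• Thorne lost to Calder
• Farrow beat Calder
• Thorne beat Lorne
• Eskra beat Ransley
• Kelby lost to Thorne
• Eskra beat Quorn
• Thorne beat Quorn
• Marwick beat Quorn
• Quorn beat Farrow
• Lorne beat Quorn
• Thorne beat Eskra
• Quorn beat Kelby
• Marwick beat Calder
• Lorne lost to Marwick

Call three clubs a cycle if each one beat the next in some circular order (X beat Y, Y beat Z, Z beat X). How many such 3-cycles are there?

24

Win totals: Lorne 4, Thorne 4, Ransley 4, Quorn 4, Kelby 3, Marwick 7, Calder 3, Farrow 4, Eskra 3.
A club with w wins dominates both others in C(w,2) triples; summing gives 6 + 6 + 6 + 6 + 3 + 21 + 3 + 6 + 3 = 60 transitive triples.
Total triples C(9,3) = 84, so cyclic triples = 84 − 60 = 24.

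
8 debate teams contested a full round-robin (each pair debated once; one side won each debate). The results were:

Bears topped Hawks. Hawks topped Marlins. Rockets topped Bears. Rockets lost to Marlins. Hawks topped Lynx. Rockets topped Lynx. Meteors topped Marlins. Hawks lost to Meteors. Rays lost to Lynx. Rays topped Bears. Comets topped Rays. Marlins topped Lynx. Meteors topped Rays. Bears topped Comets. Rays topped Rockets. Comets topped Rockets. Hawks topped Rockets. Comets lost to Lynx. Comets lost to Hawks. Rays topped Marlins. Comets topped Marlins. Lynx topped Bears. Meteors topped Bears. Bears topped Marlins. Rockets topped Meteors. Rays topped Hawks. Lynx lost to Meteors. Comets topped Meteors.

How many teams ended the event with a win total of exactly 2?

Win totals: Hawks 4, Meteors 5, Bears 3, Rockets 3, Comets 4, Marlins 2, Rays 4, Lynx 3.
Exactly 2: Marlins — 1 team.

1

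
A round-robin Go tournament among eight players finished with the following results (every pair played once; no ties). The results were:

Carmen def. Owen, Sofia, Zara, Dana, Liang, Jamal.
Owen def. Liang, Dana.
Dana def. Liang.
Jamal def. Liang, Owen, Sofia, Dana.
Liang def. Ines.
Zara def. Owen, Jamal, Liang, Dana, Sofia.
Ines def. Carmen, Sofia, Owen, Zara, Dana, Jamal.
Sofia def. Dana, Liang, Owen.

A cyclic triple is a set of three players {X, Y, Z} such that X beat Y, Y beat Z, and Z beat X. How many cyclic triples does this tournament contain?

6

Win totals: Owen 2, Carmen 6, Jamal 4, Ines 6, Zara 5, Dana 1, Liang 1, Sofia 3.
A player with w wins dominates both others in C(w,2) triples; summing gives 1 + 15 + 6 + 15 + 10 + 0 + 0 + 3 = 50 transitive triples.
Total triples C(8,3) = 56, so cyclic triples = 56 − 50 = 6.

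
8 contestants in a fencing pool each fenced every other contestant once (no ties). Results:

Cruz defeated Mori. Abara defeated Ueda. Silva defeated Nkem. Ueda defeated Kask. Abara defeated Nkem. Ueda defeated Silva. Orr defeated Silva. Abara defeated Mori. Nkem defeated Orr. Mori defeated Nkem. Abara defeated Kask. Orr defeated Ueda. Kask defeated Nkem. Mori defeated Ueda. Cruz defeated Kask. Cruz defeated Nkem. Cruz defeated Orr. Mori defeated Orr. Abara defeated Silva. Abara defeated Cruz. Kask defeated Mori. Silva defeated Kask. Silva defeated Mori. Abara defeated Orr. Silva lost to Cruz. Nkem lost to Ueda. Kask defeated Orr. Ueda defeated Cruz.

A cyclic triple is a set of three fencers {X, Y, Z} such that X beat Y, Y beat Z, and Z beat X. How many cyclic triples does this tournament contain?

9

Win totals: Mori 3, Cruz 5, Orr 2, Ueda 4, Nkem 1, Silva 3, Kask 3, Abara 7.
A fencer with w wins dominates both others in C(w,2) triples; summing gives 3 + 10 + 1 + 6 + 0 + 3 + 3 + 21 = 47 transitive triples.
Total triples C(8,3) = 56, so cyclic triples = 56 − 47 = 9.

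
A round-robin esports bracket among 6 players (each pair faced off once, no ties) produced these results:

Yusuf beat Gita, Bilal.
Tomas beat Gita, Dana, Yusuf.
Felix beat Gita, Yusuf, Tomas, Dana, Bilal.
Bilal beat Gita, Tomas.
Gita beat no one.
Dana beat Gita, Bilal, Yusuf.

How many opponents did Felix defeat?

5

Felix's results: beat Tomas, Yusuf, Gita, Dana, Bilal; lost to no one.
That is 5 wins.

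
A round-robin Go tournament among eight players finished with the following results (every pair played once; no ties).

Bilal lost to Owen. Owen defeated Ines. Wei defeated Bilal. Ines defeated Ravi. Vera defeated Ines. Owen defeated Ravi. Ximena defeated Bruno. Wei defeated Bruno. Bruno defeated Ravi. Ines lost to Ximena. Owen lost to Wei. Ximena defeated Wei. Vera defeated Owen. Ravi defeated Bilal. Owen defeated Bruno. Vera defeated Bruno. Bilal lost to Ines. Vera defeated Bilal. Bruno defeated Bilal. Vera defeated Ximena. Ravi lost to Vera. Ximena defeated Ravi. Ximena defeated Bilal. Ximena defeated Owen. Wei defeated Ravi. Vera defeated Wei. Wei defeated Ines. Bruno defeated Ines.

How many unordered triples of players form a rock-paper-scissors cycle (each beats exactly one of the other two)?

0

Win totals: Bilal 0, Vera 7, Ximena 6, Ines 2, Ravi 1, Wei 5, Owen 4, Bruno 3.
A player with w wins dominates both others in C(w,2) triples; summing gives 0 + 21 + 15 + 1 + 0 + 10 + 6 + 3 = 56 transitive triples.
Total triples C(8,3) = 56, so cyclic triples = 56 − 56 = 0.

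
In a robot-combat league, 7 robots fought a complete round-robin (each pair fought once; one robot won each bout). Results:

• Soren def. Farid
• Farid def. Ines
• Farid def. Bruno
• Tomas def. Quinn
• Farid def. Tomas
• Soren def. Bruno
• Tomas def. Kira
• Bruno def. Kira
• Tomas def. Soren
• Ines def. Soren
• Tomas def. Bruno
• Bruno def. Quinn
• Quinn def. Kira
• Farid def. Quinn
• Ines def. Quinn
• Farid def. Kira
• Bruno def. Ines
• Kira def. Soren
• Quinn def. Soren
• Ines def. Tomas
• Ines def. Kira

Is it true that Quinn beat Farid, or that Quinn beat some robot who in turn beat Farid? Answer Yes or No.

Yes

Quinn did not beat Farid directly.
Quinn beat Soren, Kira. Of those, Soren beat Farid.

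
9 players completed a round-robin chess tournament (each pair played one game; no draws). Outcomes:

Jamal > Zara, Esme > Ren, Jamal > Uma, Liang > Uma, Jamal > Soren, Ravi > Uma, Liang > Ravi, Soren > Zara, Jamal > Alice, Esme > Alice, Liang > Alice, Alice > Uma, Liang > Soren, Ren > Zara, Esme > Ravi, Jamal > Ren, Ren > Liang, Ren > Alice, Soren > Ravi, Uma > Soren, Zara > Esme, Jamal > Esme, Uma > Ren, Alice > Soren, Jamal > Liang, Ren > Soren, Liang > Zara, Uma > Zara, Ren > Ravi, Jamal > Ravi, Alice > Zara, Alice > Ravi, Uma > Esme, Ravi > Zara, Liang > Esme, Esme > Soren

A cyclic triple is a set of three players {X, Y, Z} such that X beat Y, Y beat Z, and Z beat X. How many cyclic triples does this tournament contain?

11

Win totals: Ren 5, Ravi 2, Esme 4, Zara 1, Uma 4, Soren 2, Jamal 8, Alice 4, Liang 6.
A player with w wins dominates both others in C(w,2) triples; summing gives 10 + 1 + 6 + 0 + 6 + 1 + 28 + 6 + 15 = 73 transitive triples.
Total triples C(9,3) = 84, so cyclic triples = 84 − 73 = 11.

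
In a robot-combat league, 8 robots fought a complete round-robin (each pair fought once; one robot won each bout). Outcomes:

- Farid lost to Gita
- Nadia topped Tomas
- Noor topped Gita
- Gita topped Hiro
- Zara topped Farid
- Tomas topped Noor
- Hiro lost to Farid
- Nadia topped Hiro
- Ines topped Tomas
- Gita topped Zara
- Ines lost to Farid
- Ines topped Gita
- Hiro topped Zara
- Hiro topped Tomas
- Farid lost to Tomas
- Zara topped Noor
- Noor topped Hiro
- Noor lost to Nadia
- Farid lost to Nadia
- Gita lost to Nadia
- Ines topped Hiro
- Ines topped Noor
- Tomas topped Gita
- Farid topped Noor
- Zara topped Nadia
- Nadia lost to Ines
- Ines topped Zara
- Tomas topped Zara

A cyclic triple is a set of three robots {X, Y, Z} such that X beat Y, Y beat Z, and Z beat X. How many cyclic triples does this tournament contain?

14

Win totals: Hiro 2, Tomas 4, Gita 3, Nadia 5, Noor 2, Ines 6, Farid 3, Zara 3.
A robot with w wins dominates both others in C(w,2) triples; summing gives 1 + 6 + 3 + 10 + 1 + 15 + 3 + 3 = 42 transitive triples.
Total triples C(8,3) = 56, so cyclic triples = 56 − 42 = 14.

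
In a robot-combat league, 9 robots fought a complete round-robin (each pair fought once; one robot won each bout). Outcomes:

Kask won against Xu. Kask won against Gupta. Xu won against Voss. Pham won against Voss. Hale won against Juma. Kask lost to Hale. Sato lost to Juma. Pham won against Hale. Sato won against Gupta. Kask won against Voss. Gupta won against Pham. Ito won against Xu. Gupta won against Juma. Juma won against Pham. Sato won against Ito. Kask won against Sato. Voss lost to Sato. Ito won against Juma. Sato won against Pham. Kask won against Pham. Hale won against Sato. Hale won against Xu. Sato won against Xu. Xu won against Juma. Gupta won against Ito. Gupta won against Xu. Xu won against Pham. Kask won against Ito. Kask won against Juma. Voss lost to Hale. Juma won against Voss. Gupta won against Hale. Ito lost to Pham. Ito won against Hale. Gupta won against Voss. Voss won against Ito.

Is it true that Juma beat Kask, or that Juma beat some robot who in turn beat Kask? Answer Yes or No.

Juma did not beat Kask directly.
Juma beat Sato, Voss, Pham, but each of them lost to Kask. No two-step path.

No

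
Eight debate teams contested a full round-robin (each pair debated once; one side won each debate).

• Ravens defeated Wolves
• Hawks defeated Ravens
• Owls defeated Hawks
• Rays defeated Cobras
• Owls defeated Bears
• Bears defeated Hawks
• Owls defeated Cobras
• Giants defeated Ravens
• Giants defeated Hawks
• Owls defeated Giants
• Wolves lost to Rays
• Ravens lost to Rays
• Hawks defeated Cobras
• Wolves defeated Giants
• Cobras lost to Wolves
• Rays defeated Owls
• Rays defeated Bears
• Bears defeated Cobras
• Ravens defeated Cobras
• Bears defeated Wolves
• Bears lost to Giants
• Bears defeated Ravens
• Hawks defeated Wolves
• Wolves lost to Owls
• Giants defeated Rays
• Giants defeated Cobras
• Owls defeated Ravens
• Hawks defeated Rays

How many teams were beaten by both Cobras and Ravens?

0

Cobras beat: no one.
Ravens beat: Cobras, Wolves.
No one was beaten by both.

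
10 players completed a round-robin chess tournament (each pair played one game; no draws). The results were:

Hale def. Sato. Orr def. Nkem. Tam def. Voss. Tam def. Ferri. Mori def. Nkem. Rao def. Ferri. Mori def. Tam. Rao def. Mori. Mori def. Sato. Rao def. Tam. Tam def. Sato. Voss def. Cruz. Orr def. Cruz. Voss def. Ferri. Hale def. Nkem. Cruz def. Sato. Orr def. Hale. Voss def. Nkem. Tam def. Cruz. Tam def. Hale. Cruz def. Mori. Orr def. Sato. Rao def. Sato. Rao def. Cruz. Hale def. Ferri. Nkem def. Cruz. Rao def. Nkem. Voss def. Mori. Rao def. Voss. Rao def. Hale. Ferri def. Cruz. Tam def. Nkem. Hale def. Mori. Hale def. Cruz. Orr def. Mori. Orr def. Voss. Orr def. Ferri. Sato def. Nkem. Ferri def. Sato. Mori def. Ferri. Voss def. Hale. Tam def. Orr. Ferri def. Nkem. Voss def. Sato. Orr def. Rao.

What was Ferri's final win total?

Ferri's results: beat Cruz, Nkem, Sato; lost to Orr, Rao, Mori, Hale, Voss, Tam.
That is 3 wins.

3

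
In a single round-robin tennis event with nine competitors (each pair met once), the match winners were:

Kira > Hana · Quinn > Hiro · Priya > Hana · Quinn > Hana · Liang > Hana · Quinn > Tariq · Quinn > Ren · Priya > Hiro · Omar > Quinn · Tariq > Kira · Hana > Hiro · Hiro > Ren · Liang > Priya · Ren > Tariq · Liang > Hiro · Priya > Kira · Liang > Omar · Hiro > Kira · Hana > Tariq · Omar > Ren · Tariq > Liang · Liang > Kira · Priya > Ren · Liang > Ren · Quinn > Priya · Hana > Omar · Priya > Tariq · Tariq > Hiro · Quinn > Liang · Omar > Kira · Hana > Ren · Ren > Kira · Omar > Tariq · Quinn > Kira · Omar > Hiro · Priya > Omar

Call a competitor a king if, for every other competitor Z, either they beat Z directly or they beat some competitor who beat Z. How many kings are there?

Priya reaches everyone (king).
Tariq cannot reach Quinn in two steps.
Quinn reaches everyone (king).
Hana cannot reach Priya in two steps.
Ren cannot reach Priya, Quinn, Omar in two steps.
Hiro cannot reach Priya, Quinn, Omar, Liang in two steps.
Kira cannot reach Priya, Quinn, Liang in two steps.
Omar reaches everyone (king).
Liang reaches everyone (king).
Kings: Priya, Quinn, Omar, Liang — 4.

4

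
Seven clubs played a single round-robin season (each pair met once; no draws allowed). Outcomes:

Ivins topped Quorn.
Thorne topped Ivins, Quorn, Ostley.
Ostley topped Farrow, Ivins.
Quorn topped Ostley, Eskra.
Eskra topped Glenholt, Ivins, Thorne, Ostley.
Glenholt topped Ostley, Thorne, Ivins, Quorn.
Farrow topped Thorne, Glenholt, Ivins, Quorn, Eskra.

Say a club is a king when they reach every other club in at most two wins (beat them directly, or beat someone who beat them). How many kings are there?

5

Ivins cannot reach Glenholt, Farrow, Thorne in two steps.
Glenholt reaches everyone (king).
Quorn reaches everyone (king).
Farrow reaches everyone (king).
Thorne cannot reach Glenholt in two steps.
Ostley reaches everyone (king).
Eskra reaches everyone (king).
Kings: Glenholt, Quorn, Farrow, Ostley, Eskra — 5.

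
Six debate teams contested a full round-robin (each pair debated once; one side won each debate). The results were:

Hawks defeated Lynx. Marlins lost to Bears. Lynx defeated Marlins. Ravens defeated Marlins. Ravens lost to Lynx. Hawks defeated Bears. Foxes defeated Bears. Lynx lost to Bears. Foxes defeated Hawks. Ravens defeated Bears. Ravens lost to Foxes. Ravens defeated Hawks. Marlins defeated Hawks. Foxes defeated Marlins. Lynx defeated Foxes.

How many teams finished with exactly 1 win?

1

Win totals: Lynx 3, Ravens 3, Marlins 1, Foxes 4, Bears 2, Hawks 2.
Exactly 1: Marlins — 1 team.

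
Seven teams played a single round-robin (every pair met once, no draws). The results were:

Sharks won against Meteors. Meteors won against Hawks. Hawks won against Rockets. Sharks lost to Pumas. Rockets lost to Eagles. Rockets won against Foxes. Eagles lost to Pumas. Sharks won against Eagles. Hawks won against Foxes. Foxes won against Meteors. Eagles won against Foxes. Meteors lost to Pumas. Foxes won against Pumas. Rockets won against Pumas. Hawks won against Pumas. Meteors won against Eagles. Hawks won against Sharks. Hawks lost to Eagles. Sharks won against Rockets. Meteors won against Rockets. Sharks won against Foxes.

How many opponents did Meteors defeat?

Meteors' results: beat Hawks, Eagles, Rockets; lost to Foxes, Pumas, Sharks.
That is 3 wins.

3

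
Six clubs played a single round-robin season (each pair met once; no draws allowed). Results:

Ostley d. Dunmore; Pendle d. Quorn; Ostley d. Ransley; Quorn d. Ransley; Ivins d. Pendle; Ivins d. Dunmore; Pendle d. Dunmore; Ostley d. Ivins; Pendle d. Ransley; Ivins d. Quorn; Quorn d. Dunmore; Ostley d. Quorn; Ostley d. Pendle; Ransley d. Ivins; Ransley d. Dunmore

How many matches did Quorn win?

Quorn's results: beat Ransley, Dunmore; lost to Ivins, Ostley, Pendle.
That is 2 wins.

2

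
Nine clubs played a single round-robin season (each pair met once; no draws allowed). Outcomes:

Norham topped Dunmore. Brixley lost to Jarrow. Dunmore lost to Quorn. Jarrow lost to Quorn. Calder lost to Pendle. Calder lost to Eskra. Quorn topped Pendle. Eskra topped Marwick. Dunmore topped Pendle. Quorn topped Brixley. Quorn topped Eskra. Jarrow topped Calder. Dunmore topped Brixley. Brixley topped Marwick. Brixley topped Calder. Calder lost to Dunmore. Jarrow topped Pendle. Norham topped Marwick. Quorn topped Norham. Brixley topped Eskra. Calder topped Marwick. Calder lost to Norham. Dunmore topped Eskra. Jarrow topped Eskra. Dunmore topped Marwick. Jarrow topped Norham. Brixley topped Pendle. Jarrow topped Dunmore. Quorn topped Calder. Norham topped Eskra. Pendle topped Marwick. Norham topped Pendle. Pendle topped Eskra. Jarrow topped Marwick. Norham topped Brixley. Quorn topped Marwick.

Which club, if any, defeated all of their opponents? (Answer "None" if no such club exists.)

Quorn has 8 wins out of 8 opponents — a perfect record.

Quorn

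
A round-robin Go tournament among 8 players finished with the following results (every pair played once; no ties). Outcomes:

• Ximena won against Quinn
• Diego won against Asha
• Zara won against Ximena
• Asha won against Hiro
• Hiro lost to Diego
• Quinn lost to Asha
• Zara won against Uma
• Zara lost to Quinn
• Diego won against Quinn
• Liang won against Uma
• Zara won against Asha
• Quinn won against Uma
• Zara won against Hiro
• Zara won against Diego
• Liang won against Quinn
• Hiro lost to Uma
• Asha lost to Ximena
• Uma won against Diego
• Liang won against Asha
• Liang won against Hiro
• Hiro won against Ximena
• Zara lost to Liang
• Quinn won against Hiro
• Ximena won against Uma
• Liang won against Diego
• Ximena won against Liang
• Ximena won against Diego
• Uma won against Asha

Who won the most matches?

Win totals: Quinn 3, Asha 2, Zara 5, Hiro 1, Uma 3, Diego 3, Liang 6, Ximena 5.
Liang leads with 6 wins (next highest: 5).

Liang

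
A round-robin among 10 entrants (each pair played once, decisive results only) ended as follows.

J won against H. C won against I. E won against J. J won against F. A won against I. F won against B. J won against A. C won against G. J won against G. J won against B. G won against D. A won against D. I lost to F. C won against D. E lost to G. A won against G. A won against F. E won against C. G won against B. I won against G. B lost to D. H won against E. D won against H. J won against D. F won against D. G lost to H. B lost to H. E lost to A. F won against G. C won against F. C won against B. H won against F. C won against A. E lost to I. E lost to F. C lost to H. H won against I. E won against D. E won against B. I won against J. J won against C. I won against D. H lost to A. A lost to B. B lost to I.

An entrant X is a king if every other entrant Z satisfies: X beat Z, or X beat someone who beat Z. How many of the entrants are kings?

7

A reaches everyone (king).
B cannot reach C, J in two steps.
C reaches everyone (king).
D cannot reach J in two steps.
E reaches everyone (king).
F reaches everyone (king).
G cannot reach F, I in two steps.
H reaches everyone (king).
I reaches everyone (king).
J reaches everyone (king).
Kings: A, C, E, F, H, I, J — 7.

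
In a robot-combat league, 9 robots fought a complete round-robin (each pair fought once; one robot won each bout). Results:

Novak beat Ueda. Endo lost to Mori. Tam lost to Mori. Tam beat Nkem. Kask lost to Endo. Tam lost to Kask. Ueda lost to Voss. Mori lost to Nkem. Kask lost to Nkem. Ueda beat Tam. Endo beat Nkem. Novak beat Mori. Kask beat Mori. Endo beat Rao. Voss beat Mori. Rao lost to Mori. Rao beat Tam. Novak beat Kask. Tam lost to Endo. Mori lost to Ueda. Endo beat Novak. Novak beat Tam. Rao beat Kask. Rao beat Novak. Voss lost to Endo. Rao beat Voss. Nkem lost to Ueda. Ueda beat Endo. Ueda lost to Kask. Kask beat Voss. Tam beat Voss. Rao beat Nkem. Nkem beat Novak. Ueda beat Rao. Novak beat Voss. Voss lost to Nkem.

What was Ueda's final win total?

5

Ueda's results: beat Rao, Endo, Nkem, Mori, Tam; lost to Novak, Kask, Voss.
That is 5 wins.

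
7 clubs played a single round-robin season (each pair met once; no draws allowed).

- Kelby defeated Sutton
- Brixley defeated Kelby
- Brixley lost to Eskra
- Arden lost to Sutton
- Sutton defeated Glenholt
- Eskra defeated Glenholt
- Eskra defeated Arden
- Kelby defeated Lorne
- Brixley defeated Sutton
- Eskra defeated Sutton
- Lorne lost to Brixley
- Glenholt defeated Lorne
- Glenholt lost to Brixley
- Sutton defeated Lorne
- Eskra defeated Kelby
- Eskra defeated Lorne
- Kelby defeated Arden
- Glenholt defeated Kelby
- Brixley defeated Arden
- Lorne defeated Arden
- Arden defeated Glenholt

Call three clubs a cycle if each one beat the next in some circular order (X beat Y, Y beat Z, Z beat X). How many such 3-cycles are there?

3

Win totals: Lorne 1, Sutton 3, Glenholt 2, Kelby 3, Eskra 6, Arden 1, Brixley 5.
A club with w wins dominates both others in C(w,2) triples; summing gives 0 + 3 + 1 + 3 + 15 + 0 + 10 = 32 transitive triples.
Total triples C(7,3) = 35, so cyclic triples = 35 − 32 = 3.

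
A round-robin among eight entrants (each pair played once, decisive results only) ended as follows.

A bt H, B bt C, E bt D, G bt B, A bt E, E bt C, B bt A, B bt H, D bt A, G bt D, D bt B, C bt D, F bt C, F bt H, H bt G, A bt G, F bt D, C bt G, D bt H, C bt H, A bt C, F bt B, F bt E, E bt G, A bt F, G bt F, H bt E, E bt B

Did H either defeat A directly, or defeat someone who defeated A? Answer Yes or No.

H did not beat A directly.
H beat E, G, but each of them lost to A. No two-step path.

No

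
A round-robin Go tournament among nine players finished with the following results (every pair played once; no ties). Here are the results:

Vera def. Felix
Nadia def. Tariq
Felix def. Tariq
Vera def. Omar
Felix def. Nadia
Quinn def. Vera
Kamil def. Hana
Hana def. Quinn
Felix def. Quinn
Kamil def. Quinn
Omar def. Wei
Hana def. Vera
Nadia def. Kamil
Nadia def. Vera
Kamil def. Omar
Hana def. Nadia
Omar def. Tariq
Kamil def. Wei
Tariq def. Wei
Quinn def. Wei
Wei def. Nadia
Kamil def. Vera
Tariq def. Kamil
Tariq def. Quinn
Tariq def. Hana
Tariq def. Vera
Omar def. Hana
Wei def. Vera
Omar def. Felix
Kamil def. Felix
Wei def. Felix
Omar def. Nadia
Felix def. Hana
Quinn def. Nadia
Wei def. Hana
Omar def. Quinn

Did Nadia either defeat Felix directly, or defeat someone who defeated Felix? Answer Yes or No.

Nadia did not beat Felix directly.
Nadia beat Tariq, Vera, Kamil. Of those, Vera beat Felix.

Yes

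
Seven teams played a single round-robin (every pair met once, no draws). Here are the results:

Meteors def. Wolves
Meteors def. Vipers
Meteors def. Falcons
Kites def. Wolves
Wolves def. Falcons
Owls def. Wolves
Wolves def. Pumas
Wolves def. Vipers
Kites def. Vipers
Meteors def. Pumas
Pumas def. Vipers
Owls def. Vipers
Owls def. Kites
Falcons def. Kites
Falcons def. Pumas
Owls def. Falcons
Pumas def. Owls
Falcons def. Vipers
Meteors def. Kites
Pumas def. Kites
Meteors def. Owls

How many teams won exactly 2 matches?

1

Win totals: Pumas 3, Kites 2, Meteors 6, Owls 4, Vipers 0, Wolves 3, Falcons 3.
Exactly 2: Kites — 1 team.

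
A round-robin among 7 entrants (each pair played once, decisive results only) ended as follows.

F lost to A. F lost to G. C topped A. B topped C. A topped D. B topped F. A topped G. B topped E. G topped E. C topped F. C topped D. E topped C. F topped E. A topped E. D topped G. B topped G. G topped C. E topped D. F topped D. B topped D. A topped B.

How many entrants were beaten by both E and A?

E beat: C, D.
A beat: B, D, E, F, G.
Both beat: D — 1.

1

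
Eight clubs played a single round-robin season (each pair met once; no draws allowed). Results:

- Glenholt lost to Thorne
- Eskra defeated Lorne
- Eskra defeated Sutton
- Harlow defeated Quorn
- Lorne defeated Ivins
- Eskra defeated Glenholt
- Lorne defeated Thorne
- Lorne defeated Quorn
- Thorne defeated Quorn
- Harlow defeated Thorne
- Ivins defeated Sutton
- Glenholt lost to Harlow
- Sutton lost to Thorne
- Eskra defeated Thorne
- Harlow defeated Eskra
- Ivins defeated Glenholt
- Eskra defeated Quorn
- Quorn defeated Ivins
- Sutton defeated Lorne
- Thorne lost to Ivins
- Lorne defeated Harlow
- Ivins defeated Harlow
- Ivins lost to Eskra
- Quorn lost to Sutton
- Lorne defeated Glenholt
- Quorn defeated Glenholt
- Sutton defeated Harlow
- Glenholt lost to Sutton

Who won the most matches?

Eskra

Win totals: Quorn 2, Ivins 4, Eskra 6, Lorne 5, Thorne 3, Glenholt 0, Harlow 4, Sutton 4.
Eskra leads with 6 wins (next highest: 5).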